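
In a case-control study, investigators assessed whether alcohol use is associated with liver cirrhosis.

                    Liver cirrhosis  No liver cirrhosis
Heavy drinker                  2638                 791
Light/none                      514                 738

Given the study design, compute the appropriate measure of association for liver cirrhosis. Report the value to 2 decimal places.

Cells: a = 2638, b = 791, c = 514, d = 738.
This is a case-control study: participants were sampled on outcome status, so risks in the source population cannot be estimated directly — relative risk is not valid here. The odds ratio is the appropriate measure.
OR = (a·d)/(b·c) = (2638 × 738) / (791 × 514) = 1946844 / 406574 = 4.78841

4.79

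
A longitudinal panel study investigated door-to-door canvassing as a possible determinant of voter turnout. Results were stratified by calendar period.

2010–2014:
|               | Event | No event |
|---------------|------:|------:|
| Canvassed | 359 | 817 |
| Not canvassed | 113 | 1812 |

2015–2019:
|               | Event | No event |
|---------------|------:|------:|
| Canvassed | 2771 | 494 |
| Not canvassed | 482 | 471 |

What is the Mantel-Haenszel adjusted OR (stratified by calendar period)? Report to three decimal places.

6.022

OR_MH = Σ(aᵢdᵢ/nᵢ) / Σ(bᵢcᵢ/nᵢ), where nᵢ is the stratum total.
Stratum 1 (2010–2014): n = 3101; a·d/n = 359·1812/3101 = 209.7736; b·c/n = 817·113/3101 = 29.7714
Stratum 2 (2015–2019): n = 4218; a·d/n = 2771·471/4218 = 309.4218; b·c/n = 494·482/4218 = 56.4505
OR_MH = (209.7736 + 309.4218) / (29.7714 + 56.4505) = 519.1954 / 86.2218 = 6.02162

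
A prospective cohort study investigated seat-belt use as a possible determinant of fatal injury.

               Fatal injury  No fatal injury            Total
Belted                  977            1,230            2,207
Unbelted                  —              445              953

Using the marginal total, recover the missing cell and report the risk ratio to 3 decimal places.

0.830

The missing cell is in the unexposed row: 953 − 445 = 508.
So a = 977, b = 1230, c = 508, d = 445.
RR = [a/(a+b)] / [c/(c+d)] = (977/2207) / (508/953) = 0.44268/0.53305 = 0.83047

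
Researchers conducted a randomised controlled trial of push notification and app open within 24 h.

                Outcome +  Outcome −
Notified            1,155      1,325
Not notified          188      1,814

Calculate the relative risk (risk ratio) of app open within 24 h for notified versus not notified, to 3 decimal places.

Cells: a = 1155, b = 1325, c = 188, d = 1814.
Risk in exposed = 1155/2480 = 0.46573; risk in unexposed = 188/2002 = 0.09391.
RR = 0.46573 / 0.09391 = 4.95948
The risk among the exposed is 4.96 times that among the unexposed.

4.959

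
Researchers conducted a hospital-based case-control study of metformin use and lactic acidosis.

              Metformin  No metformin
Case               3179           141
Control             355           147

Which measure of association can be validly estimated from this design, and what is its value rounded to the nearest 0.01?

9.34

Reading the table with exposure as columns: a = 3179 (Metformin, case), b = 355 (Metformin, non-case), c = 141 (No metformin, case), d = 147.
This is a hospital-based case-control study: participants were sampled on outcome status, so risks in the source population cannot be estimated directly — relative risk is not valid here. The odds ratio is the appropriate measure.
OR = (a·d)/(b·c) = (3179 × 147) / (355 × 141) = 467313 / 50055 = 9.33599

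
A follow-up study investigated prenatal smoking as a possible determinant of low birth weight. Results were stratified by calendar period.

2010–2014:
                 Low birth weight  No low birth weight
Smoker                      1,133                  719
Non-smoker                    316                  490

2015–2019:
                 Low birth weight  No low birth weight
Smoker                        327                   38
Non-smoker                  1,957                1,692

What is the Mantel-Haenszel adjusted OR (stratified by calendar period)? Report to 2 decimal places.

OR_MH = Σ(aᵢdᵢ/nᵢ) / Σ(bᵢcᵢ/nᵢ), where nᵢ is the stratum total.
Stratum 1 (2010–2014): n = 2658; a·d/n = 1133·490/2658 = 208.8676; b·c/n = 719·316/2658 = 85.4793
Stratum 2 (2015–2019): n = 4014; a·d/n = 327·1692/4014 = 137.8386; b·c/n = 38·1957/4014 = 18.5267
OR_MH = (208.8676 + 137.8386) / (85.4793 + 18.5267) = 346.7061 / 104.0060 = 3.33352

3.33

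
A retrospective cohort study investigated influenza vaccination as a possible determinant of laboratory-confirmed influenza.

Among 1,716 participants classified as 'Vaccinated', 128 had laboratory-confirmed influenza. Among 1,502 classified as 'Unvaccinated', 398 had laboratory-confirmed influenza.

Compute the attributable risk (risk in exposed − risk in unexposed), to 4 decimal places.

From the description: a = 128, b = 1588, c = 398, d = 1104.
Risk in exposed = 128/1716 = 0.074592; risk in unexposed = 398/1502 = 0.264980.
Risk difference = 0.074592 − 0.264980 = -0.190388

-0.1904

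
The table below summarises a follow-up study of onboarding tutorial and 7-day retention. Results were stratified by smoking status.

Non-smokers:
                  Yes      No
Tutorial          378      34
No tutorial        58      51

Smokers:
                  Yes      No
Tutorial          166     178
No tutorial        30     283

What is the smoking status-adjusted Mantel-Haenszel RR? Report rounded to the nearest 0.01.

2.57

RR_MH = Σ(aᵢ·n₀ᵢ/nᵢ) / Σ(cᵢ·n₁ᵢ/nᵢ), with n₁ᵢ = aᵢ+bᵢ (exposed), n₀ᵢ = cᵢ+dᵢ (unexposed), nᵢ = n₁ᵢ+n₀ᵢ.
Stratum 1 (Non-smokers): n₁ = 412, n₀ = 109, n = 521; a·n₀/n = 378·109/521 = 79.0825; c·n₁/n = 58·412/521 = 45.8656
Stratum 2 (Smokers): n₁ = 344, n₀ = 313, n = 657; a·n₀/n = 166·313/657 = 79.0837; c·n₁/n = 30·344/657 = 15.7078
RR_MH = (79.0825 + 79.0837) / (45.8656 + 15.7078) = 158.1662 / 61.5734 = 2.56874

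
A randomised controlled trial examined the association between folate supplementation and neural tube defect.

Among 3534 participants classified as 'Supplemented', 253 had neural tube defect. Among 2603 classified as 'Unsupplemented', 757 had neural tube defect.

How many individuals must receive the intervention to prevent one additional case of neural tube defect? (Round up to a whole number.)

5

Risk in treated group = 253/3534 = 0.07159; risk in control = 757/2603 = 0.29082.
Absolute risk reduction = 0.29082 − 0.07159 = 0.21923
NNT = 1 / ARR = 1 / 0.21923 = 4.561 → round up → 5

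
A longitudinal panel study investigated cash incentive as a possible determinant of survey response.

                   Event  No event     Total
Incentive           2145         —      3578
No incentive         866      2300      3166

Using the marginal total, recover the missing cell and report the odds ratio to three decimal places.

3.975

The missing cell is in the exposed row: 3578 − 2145 = 1433.
So a = 2145, b = 1433, c = 866, d = 2300.
OR = (a·d)/(b·c) = (2145 × 2300) / (1433 × 866) = 4933500 / 1240978 = 3.97549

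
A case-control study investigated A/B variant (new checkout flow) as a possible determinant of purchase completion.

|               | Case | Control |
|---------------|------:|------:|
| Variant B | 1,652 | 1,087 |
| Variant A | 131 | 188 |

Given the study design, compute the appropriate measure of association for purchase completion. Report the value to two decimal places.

2.18

Cells: a = 1652, b = 1087, c = 131, d = 188.
This is a case-control study: participants were sampled on outcome status, so risks in the source population cannot be estimated directly — relative risk is not valid here. The odds ratio is the appropriate measure.
OR = (a·d)/(b·c) = (1652 × 188) / (1087 × 131) = 310576 / 142397 = 2.18106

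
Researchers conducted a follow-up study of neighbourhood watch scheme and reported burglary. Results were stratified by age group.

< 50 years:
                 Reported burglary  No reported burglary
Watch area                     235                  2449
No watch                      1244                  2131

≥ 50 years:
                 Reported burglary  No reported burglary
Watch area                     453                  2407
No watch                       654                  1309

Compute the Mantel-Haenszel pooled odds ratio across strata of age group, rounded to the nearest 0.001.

OR_MH = Σ(aᵢdᵢ/nᵢ) / Σ(bᵢcᵢ/nᵢ), where nᵢ is the stratum total.
Stratum 1 (< 50 years): n = 6059; a·d/n = 235·2131/6059 = 82.6514; b·c/n = 2449·1244/6059 = 502.8150
Stratum 2 (≥ 50 years): n = 4823; a·d/n = 453·1309/4823 = 122.9478; b·c/n = 2407·654/4823 = 326.3898
OR_MH = (82.6514 + 122.9478) / (502.8150 + 326.3898) = 205.5992 / 829.2048 = 0.24795

0.248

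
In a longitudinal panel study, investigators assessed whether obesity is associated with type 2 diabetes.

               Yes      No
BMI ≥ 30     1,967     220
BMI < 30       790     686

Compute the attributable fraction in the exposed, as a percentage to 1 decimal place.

Cells: a = 1967, b = 220, c = 790, d = 686.
Risk in exposed = 1967/2187 = 0.89941; risk in unexposed = 790/1476 = 0.53523.
RR = 0.89941/0.53523 = 1.68041
AR% = (RR − 1)/RR × 100 = (1.68041 − 1)/1.68041 × 100 = 40.4907%

40.5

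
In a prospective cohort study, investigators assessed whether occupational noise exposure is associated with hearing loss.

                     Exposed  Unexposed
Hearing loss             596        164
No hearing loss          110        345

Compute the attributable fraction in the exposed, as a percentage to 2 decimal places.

61.83

Reading the table with exposure as columns: a = 596 (Exposed, case), b = 110 (Exposed, non-case), c = 164 (Unexposed, case), d = 345.
Risk in exposed = 596/706 = 0.84419; risk in unexposed = 164/509 = 0.32220.
RR = 0.84419/0.32220 = 2.62009
AR% = (RR − 1)/RR × 100 = (2.62009 − 1)/2.62009 × 100 = 61.8333%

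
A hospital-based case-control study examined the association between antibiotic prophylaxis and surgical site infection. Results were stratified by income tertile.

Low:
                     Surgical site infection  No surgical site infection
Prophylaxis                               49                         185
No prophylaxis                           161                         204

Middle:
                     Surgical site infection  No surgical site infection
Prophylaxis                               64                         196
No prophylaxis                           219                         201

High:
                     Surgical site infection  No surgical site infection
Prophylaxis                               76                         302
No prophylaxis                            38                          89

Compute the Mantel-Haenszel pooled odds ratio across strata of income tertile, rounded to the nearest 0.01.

OR_MH = Σ(aᵢdᵢ/nᵢ) / Σ(bᵢcᵢ/nᵢ), where nᵢ is the stratum total.
Stratum 1 (Low): n = 599; a·d/n = 49·204/599 = 16.6878; b·c/n = 185·161/599 = 49.7245
Stratum 2 (Middle): n = 680; a·d/n = 64·201/680 = 18.9176; b·c/n = 196·219/680 = 63.1235
Stratum 3 (High): n = 505; a·d/n = 76·89/505 = 13.3941; b·c/n = 302·38/505 = 22.7248
OR_MH = (16.6878 + 18.9176 + 13.3941) / (49.7245 + 63.1235 + 22.7248) = 48.9995 / 135.5728 = 0.36143

0.36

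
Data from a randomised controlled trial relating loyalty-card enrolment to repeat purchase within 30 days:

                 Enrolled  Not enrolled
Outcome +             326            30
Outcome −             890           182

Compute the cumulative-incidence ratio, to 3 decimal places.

Reading the table with exposure as columns: a = 326 (Enrolled, case), b = 890 (Enrolled, non-case), c = 30 (Not enrolled, case), d = 182.
Risk in exposed = 326/1216 = 0.26809; risk in unexposed = 30/212 = 0.14151.
RR = 0.26809 / 0.14151 = 1.89452
The risk among the exposed is 1.89 times that among the unexposed.

1.895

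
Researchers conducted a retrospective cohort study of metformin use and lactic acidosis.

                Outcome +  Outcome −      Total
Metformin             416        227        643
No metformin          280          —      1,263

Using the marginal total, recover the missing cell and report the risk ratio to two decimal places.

The missing cell is in the unexposed row: 1263 − 280 = 983.
So a = 416, b = 227, c = 280, d = 983.
RR = [a/(a+b)] / [c/(c+d)] = (416/643) / (280/1263) = 0.64697/0.22169 = 2.91828

2.92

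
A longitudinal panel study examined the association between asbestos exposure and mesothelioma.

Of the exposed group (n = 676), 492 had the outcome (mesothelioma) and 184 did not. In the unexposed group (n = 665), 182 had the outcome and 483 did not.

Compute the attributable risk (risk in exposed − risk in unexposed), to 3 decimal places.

From the description: a = 492, b = 184, c = 182, d = 483.
Risk in exposed = 492/676 = 0.727811; risk in unexposed = 182/665 = 0.273684.
Risk difference = 0.727811 − 0.273684 = 0.454126

0.454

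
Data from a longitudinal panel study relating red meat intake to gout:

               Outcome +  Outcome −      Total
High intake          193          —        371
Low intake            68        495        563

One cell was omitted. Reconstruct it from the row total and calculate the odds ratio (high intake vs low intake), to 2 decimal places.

7.89

The missing cell is in the exposed row: 371 − 193 = 178.
So a = 193, b = 178, c = 68, d = 495.
OR = (a·d)/(b·c) = (193 × 495) / (178 × 68) = 95535 / 12104 = 7.89285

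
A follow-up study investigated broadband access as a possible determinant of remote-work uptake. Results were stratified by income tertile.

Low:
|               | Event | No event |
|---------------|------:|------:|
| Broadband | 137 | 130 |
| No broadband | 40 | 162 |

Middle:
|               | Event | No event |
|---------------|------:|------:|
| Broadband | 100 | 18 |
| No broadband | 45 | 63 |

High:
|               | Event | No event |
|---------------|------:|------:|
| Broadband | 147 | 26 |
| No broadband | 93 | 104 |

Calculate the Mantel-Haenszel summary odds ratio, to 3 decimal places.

5.494

OR_MH = Σ(aᵢdᵢ/nᵢ) / Σ(bᵢcᵢ/nᵢ), where nᵢ is the stratum total.
Stratum 1 (Low): n = 469; a·d/n = 137·162/469 = 47.3220; b·c/n = 130·40/469 = 11.0874
Stratum 2 (Middle): n = 226; a·d/n = 100·63/226 = 27.8761; b·c/n = 18·45/226 = 3.5841
Stratum 3 (High): n = 370; a·d/n = 147·104/370 = 41.3189; b·c/n = 26·93/370 = 6.5351
OR_MH = (47.3220 + 27.8761 + 41.3189) / (11.0874 + 3.5841 + 6.5351) = 116.5170 / 21.2066 = 5.49437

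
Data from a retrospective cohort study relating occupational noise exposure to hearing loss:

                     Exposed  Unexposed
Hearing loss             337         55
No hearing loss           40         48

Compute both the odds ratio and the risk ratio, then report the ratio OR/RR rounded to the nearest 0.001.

Reading the table with exposure as columns: a = 337 (Exposed, case), b = 40 (Exposed, non-case), c = 55 (Unexposed, case), d = 48.
OR = (337·48)/(40·55) = 16176/2200 = 7.35273
Risk in exposed = 337/377 = 0.89390; risk in unexposed = 55/103 = 0.53398; RR = 1.67403
OR/RR = 7.35273 / 1.67403 = 4.39223
The outcome is not rare, so the OR lies further from 1 than the RR.

4.392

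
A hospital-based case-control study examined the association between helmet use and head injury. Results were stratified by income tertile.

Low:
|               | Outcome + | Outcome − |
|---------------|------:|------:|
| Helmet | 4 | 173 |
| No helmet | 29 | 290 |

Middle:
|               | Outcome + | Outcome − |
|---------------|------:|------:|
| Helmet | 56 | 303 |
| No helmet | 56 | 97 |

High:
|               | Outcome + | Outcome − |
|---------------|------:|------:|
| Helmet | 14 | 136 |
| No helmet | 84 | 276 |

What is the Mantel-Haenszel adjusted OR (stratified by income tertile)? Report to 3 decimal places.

0.313

OR_MH = Σ(aᵢdᵢ/nᵢ) / Σ(bᵢcᵢ/nᵢ), where nᵢ is the stratum total.
Stratum 1 (Low): n = 496; a·d/n = 4·290/496 = 2.3387; b·c/n = 173·29/496 = 10.1149
Stratum 2 (Middle): n = 512; a·d/n = 56·97/512 = 10.6094; b·c/n = 303·56/512 = 33.1406
Stratum 3 (High): n = 510; a·d/n = 14·276/510 = 7.5765; b·c/n = 136·84/510 = 22.4000
OR_MH = (2.3387 + 10.6094 + 7.5765) / (10.1149 + 33.1406 + 22.4000) = 20.5246 / 65.6555 = 0.31261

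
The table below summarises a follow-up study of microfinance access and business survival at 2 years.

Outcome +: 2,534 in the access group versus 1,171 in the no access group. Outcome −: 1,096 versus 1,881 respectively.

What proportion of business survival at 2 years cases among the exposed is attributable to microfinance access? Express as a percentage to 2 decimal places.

From the description: a = 2534, b = 1096, c = 1171, d = 1881.
Risk in exposed = 2534/3630 = 0.69807; risk in unexposed = 1171/3052 = 0.38368.
RR = 0.69807/0.38368 = 1.81940
AR% = (RR − 1)/RR × 100 = (1.81940 − 1)/1.81940 × 100 = 45.0368%

45.04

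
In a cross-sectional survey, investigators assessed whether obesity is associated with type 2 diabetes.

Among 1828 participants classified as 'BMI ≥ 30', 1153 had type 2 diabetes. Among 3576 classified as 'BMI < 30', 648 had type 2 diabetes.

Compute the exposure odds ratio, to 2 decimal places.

7.72

From the description: a = 1153, b = 675, c = 648, d = 2928.
OR = (a·d)/(b·c) = (1153 × 2928) / (675 × 648) = 3375984 / 437400 = 7.71830
The odds of type 2 diabetes are about 7.72 times as high in the bmi ≥ 30 group.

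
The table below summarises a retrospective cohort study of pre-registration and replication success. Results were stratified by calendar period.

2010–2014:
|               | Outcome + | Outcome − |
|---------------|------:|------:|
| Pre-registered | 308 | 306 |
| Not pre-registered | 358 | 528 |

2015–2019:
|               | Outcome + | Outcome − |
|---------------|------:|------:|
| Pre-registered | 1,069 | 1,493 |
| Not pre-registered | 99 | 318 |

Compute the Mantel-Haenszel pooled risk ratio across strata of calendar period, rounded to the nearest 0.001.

1.431

RR_MH = Σ(aᵢ·n₀ᵢ/nᵢ) / Σ(cᵢ·n₁ᵢ/nᵢ), with n₁ᵢ = aᵢ+bᵢ (exposed), n₀ᵢ = cᵢ+dᵢ (unexposed), nᵢ = n₁ᵢ+n₀ᵢ.
Stratum 1 (2010–2014): n₁ = 614, n₀ = 886, n = 1500; a·n₀/n = 308·886/1500 = 181.9253; c·n₁/n = 358·614/1500 = 146.5413
Stratum 2 (2015–2019): n₁ = 2562, n₀ = 417, n = 2979; a·n₀/n = 1069·417/2979 = 149.6385; c·n₁/n = 99·2562/2979 = 85.1420
RR_MH = (181.9253 + 149.6385) / (146.5413 + 85.1420) = 331.5638 / 231.6833 = 1.43111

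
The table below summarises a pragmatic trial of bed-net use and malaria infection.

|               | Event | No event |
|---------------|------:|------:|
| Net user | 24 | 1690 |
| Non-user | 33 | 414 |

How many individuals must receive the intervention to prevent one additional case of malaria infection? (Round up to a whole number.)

Risk in treated group = 24/1714 = 0.01400; risk in control = 33/447 = 0.07383.
Absolute risk reduction = 0.07383 − 0.01400 = 0.05982
NNT = 1 / ARR = 1 / 0.05982 = 16.716 → round up → 17

17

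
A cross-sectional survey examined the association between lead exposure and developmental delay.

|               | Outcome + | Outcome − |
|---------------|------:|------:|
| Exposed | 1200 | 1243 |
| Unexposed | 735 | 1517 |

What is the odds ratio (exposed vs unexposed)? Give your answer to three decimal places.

Cells: a = 1200, b = 1243, c = 735, d = 1517.
OR = (a·d)/(b·c) = (1200 × 1517) / (1243 × 735) = 1820400 / 913605 = 1.99255
The odds of developmental delay are about 1.99 times as high in the exposed group.

1.993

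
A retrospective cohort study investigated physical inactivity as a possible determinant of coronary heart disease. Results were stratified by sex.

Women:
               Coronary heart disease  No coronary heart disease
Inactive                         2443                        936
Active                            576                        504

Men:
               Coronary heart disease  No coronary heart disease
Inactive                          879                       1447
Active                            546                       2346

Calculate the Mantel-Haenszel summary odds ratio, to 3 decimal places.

2.465

OR_MH = Σ(aᵢdᵢ/nᵢ) / Σ(bᵢcᵢ/nᵢ), where nᵢ is the stratum total.
Stratum 1 (Women): n = 4459; a·d/n = 2443·504/4459 = 276.1319; b·c/n = 936·576/4459 = 120.9096
Stratum 2 (Men): n = 5218; a·d/n = 879·2346/5218 = 395.1962; b·c/n = 1447·546/5218 = 151.4109
OR_MH = (276.1319 + 395.1962) / (120.9096 + 151.4109) = 671.3281 / 272.3205 = 2.46521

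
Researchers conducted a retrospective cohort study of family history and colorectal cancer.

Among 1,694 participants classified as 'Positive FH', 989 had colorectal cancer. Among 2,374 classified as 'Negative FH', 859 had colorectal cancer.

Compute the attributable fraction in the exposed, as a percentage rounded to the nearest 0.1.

38.0

From the description: a = 989, b = 705, c = 859, d = 1515.
Risk in exposed = 989/1694 = 0.58383; risk in unexposed = 859/2374 = 0.36184.
RR = 0.58383/0.36184 = 1.61351
AR% = (RR − 1)/RR × 100 = (1.61351 − 1)/1.61351 × 100 = 38.0231%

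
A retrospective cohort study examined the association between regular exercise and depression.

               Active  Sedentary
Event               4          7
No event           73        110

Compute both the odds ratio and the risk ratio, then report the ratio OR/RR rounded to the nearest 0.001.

0.992

Reading the table with exposure as columns: a = 4 (Active, case), b = 73 (Active, non-case), c = 7 (Sedentary, case), d = 110.
OR = (4·110)/(73·7) = 440/511 = 0.86106
Risk in exposed = 4/77 = 0.05195; risk in unexposed = 7/117 = 0.05983; RR = 0.86827
OR/RR = 0.86106 / 0.86827 = 0.99169
The outcome is rare in both groups, so OR ≈ RR (ratio near 1).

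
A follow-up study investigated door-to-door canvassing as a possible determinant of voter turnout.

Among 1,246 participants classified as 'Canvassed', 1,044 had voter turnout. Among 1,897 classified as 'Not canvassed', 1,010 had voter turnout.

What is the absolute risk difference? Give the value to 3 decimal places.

0.305

From the description: a = 1044, b = 202, c = 1010, d = 887.
Risk in exposed = 1044/1246 = 0.837881; risk in unexposed = 1010/1897 = 0.532420.
Risk difference = 0.837881 − 0.532420 = 0.305462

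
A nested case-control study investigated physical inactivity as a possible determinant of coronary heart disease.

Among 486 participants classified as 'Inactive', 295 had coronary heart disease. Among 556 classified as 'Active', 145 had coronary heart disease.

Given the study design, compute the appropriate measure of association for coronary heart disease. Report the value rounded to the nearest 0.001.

4.378

From the description: a = 295, b = 191, c = 145, d = 411.
This is a nested case-control study: participants were sampled on outcome status, so risks in the source population cannot be estimated directly — relative risk is not valid here. The odds ratio is the appropriate measure.
OR = (a·d)/(b·c) = (295 × 411) / (191 × 145) = 121245 / 27695 = 4.37787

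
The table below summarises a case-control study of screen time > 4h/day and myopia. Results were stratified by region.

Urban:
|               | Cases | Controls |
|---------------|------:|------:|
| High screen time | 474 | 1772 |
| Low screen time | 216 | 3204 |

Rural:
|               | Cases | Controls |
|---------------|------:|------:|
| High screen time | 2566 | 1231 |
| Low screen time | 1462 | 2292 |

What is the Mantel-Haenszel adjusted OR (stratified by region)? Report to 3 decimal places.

3.422

OR_MH = Σ(aᵢdᵢ/nᵢ) / Σ(bᵢcᵢ/nᵢ), where nᵢ is the stratum total.
Stratum 1 (Urban): n = 5666; a·d/n = 474·3204/5666 = 268.0367; b·c/n = 1772·216/5666 = 67.5524
Stratum 2 (Rural): n = 7551; a·d/n = 2566·2292/7551 = 778.8733; b·c/n = 1231·1462/7551 = 238.3422
OR_MH = (268.0367 + 778.8733) / (67.5524 + 238.3422) = 1046.9100 / 305.8946 = 3.42245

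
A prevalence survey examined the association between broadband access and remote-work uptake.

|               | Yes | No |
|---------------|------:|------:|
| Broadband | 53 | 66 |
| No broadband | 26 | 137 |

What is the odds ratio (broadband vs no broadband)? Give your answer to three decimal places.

Cells: a = 53, b = 66, c = 26, d = 137.
OR = (a·d)/(b·c) = (53 × 137) / (66 × 26) = 7261 / 1716 = 4.23135
The odds of remote-work uptake are about 4.23 times as high in the broadband group.

4.231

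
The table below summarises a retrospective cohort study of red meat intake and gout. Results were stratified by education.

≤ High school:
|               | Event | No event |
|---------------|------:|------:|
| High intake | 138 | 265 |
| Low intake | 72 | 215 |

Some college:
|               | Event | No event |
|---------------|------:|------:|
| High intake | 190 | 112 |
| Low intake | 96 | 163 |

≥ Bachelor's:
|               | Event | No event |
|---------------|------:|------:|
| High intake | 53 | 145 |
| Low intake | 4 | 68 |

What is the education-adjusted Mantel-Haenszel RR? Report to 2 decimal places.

1.65

RR_MH = Σ(aᵢ·n₀ᵢ/nᵢ) / Σ(cᵢ·n₁ᵢ/nᵢ), with n₁ᵢ = aᵢ+bᵢ (exposed), n₀ᵢ = cᵢ+dᵢ (unexposed), nᵢ = n₁ᵢ+n₀ᵢ.
Stratum 1 (≤ High school): n₁ = 403, n₀ = 287, n = 690; a·n₀/n = 138·287/690 = 57.4000; c·n₁/n = 72·403/690 = 42.0522
Stratum 2 (Some college): n₁ = 302, n₀ = 259, n = 561; a·n₀/n = 190·259/561 = 87.7184; c·n₁/n = 96·302/561 = 51.6791
Stratum 3 (≥ Bachelor's): n₁ = 198, n₀ = 72, n = 270; a·n₀/n = 53·72/270 = 14.1333; c·n₁/n = 4·198/270 = 2.9333
RR_MH = (57.4000 + 87.7184 + 14.1333) / (42.0522 + 51.6791 + 2.9333) = 159.2517 / 96.6647 = 1.64747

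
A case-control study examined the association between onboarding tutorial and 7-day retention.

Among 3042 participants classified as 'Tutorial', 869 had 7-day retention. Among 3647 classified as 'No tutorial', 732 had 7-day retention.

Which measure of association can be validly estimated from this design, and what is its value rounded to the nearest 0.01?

1.59

From the description: a = 869, b = 2173, c = 732, d = 2915.
This is a case-control study: participants were sampled on outcome status, so risks in the source population cannot be estimated directly — relative risk is not valid here. The odds ratio is the appropriate measure.
OR = (a·d)/(b·c) = (869 × 2915) / (2173 × 732) = 2533135 / 1590636 = 1.59253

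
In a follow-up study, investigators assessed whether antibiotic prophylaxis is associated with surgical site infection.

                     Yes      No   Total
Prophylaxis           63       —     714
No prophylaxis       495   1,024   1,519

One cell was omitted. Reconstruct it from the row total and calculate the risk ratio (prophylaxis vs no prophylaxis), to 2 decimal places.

The missing cell is in the exposed row: 714 − 63 = 651.
So a = 63, b = 651, c = 495, d = 1024.
RR = [a/(a+b)] / [c/(c+d)] = (63/714) / (495/1519) = 0.08824/0.32587 = 0.27077

0.27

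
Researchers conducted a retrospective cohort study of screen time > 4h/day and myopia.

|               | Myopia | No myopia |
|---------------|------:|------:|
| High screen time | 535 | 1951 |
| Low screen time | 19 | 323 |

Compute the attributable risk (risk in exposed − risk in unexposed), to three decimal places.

0.160

Cells: a = 535, b = 1951, c = 19, d = 323.
Risk in exposed = 535/2486 = 0.215205; risk in unexposed = 19/342 = 0.055556.
Risk difference = 0.215205 − 0.055556 = 0.159650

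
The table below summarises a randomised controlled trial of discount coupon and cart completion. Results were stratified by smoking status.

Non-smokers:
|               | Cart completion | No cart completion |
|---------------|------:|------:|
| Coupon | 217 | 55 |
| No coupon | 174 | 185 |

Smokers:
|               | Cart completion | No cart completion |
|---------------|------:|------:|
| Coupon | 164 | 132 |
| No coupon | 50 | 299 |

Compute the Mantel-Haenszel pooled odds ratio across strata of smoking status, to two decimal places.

OR_MH = Σ(aᵢdᵢ/nᵢ) / Σ(bᵢcᵢ/nᵢ), where nᵢ is the stratum total.
Stratum 1 (Non-smokers): n = 631; a·d/n = 217·185/631 = 63.6212; b·c/n = 55·174/631 = 15.1664
Stratum 2 (Smokers): n = 645; a·d/n = 164·299/645 = 76.0248; b·c/n = 132·50/645 = 10.2326
OR_MH = (63.6212 + 76.0248) / (15.1664 + 10.2326) = 139.6460 / 25.3990 = 5.49810

5.50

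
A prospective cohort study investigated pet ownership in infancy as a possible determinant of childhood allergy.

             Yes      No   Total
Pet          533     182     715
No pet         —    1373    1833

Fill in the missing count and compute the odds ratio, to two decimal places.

The missing cell is in the unexposed row: 1833 − 1373 = 460.
So a = 533, b = 182, c = 460, d = 1373.
OR = (a·d)/(b·c) = (533 × 1373) / (182 × 460) = 731809 / 83720 = 8.74115

8.74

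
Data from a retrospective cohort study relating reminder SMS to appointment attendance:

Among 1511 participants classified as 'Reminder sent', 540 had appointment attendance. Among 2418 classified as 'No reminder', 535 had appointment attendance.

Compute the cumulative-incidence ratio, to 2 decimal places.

1.62

From the description: a = 540, b = 971, c = 535, d = 1883.
Risk in exposed = 540/1511 = 0.35738; risk in unexposed = 535/2418 = 0.22126.
RR = 0.35738 / 0.22126 = 1.61522
The risk among the exposed is 1.62 times that among the unexposed.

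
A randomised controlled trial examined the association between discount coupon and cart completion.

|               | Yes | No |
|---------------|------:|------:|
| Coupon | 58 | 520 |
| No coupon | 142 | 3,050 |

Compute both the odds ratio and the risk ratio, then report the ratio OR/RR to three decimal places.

1.062

Cells: a = 58, b = 520, c = 142, d = 3050.
OR = (58·3050)/(520·142) = 176900/73840 = 2.39572
Risk in exposed = 58/578 = 0.10035; risk in unexposed = 142/3192 = 0.04449; RR = 2.25567
OR/RR = 2.39572 / 2.25567 = 1.06209
The outcome is not rare, so the OR lies further from 1 than the RR.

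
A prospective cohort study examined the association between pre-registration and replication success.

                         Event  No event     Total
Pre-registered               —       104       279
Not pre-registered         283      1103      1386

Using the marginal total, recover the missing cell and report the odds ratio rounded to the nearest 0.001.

6.558

The missing cell is in the exposed row: 279 − 104 = 175.
So a = 175, b = 104, c = 283, d = 1103.
OR = (a·d)/(b·c) = (175 × 1103) / (104 × 283) = 193025 / 29432 = 6.55834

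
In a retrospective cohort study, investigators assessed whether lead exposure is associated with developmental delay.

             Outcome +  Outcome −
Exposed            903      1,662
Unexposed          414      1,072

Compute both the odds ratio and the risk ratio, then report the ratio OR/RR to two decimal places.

Cells: a = 903, b = 1662, c = 414, d = 1072.
OR = (903·1072)/(1662·414) = 968016/688068 = 1.40686
Risk in exposed = 903/2565 = 0.35205; risk in unexposed = 414/1486 = 0.27860; RR = 1.26363
OR/RR = 1.40686 / 1.26363 = 1.11335
The outcome is not rare, so the OR lies further from 1 than the RR.

1.11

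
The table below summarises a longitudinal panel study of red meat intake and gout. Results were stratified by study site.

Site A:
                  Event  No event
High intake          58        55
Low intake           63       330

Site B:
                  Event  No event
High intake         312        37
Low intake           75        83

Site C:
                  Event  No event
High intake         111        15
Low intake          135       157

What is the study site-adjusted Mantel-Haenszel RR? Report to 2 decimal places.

2.07

RR_MH = Σ(aᵢ·n₀ᵢ/nᵢ) / Σ(cᵢ·n₁ᵢ/nᵢ), with n₁ᵢ = aᵢ+bᵢ (exposed), n₀ᵢ = cᵢ+dᵢ (unexposed), nᵢ = n₁ᵢ+n₀ᵢ.
Stratum 1 (Site A): n₁ = 113, n₀ = 393, n = 506; a·n₀/n = 58·393/506 = 45.0474; c·n₁/n = 63·113/506 = 14.0692
Stratum 2 (Site B): n₁ = 349, n₀ = 158, n = 507; a·n₀/n = 312·158/507 = 97.2308; c·n₁/n = 75·349/507 = 51.6272
Stratum 3 (Site C): n₁ = 126, n₀ = 292, n = 418; a·n₀/n = 111·292/418 = 77.5407; c·n₁/n = 135·126/418 = 40.6938
RR_MH = (45.0474 + 97.2308 + 77.5407) / (14.0692 + 51.6272 + 40.6938) = 219.8189 / 106.3902 = 2.06616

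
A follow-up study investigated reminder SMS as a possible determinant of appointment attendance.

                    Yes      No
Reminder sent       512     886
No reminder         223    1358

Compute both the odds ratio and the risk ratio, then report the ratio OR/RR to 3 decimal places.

Cells: a = 512, b = 886, c = 223, d = 1358.
OR = (512·1358)/(886·223) = 695296/197578 = 3.51910
Risk in exposed = 512/1398 = 0.36624; risk in unexposed = 223/1581 = 0.14105; RR = 2.59651
OR/RR = 3.51910 / 2.59651 = 1.35532
The outcome is not rare, so the OR lies further from 1 than the RR.

1.355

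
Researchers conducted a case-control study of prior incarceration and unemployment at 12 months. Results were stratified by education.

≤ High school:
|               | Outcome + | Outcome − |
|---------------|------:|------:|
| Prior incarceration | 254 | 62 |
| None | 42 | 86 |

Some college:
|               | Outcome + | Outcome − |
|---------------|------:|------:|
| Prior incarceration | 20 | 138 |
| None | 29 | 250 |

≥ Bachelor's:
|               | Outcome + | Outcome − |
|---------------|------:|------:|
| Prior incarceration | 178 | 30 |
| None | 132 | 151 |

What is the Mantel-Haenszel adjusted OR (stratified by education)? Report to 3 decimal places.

OR_MH = Σ(aᵢdᵢ/nᵢ) / Σ(bᵢcᵢ/nᵢ), where nᵢ is the stratum total.
Stratum 1 (≤ High school): n = 444; a·d/n = 254·86/444 = 49.1982; b·c/n = 62·42/444 = 5.8649
Stratum 2 (Some college): n = 437; a·d/n = 20·250/437 = 11.4416; b·c/n = 138·29/437 = 9.1579
Stratum 3 (≥ Bachelor's): n = 491; a·d/n = 178·151/491 = 54.7413; b·c/n = 30·132/491 = 8.0652
OR_MH = (49.1982 + 11.4416 + 54.7413) / (5.8649 + 9.1579 + 8.0652) = 115.3812 / 23.0879 = 4.99747

4.997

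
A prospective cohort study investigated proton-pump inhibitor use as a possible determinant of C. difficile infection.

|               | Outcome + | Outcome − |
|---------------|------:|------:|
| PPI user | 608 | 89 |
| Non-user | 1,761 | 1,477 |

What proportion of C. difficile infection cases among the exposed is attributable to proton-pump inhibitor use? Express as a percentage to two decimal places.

37.65

Cells: a = 608, b = 89, c = 1761, d = 1477.
Risk in exposed = 608/697 = 0.87231; risk in unexposed = 1761/3238 = 0.54385.
RR = 0.87231/0.54385 = 1.60394
AR% = (RR − 1)/RR × 100 = (1.60394 − 1)/1.60394 × 100 = 37.6536%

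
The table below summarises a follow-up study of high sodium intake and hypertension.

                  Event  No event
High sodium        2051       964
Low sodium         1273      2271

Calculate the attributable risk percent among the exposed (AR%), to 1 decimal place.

Cells: a = 2051, b = 964, c = 1273, d = 2271.
Risk in exposed = 2051/3015 = 0.68027; risk in unexposed = 1273/3544 = 0.35920.
RR = 0.68027/0.35920 = 1.89384
AR% = (RR − 1)/RR × 100 = (1.89384 − 1)/1.89384 × 100 = 47.1973%

47.2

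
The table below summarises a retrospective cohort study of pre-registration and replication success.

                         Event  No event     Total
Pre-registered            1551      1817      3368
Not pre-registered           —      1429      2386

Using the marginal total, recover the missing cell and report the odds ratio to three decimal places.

The missing cell is in the unexposed row: 2386 − 1429 = 957.
So a = 1551, b = 1817, c = 957, d = 1429.
OR = (a·d)/(b·c) = (1551 × 1429) / (1817 × 957) = 2216379 / 1738869 = 1.27461

1.275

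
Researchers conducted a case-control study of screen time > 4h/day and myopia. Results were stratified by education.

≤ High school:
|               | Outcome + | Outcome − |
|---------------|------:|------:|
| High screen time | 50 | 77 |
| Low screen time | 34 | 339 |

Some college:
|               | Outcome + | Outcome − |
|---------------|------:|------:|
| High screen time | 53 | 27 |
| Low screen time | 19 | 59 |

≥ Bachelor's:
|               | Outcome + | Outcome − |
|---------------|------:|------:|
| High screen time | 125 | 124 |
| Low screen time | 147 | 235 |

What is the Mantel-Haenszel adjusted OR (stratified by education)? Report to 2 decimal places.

2.68

OR_MH = Σ(aᵢdᵢ/nᵢ) / Σ(bᵢcᵢ/nᵢ), where nᵢ is the stratum total.
Stratum 1 (≤ High school): n = 500; a·d/n = 50·339/500 = 33.9000; b·c/n = 77·34/500 = 5.2360
Stratum 2 (Some college): n = 158; a·d/n = 53·59/158 = 19.7911; b·c/n = 27·19/158 = 3.2468
Stratum 3 (≥ Bachelor's): n = 631; a·d/n = 125·235/631 = 46.5531; b·c/n = 124·147/631 = 28.8875
OR_MH = (33.9000 + 19.7911 + 46.5531) / (5.2360 + 3.2468 + 28.8875) = 100.2442 / 37.3703 = 2.68246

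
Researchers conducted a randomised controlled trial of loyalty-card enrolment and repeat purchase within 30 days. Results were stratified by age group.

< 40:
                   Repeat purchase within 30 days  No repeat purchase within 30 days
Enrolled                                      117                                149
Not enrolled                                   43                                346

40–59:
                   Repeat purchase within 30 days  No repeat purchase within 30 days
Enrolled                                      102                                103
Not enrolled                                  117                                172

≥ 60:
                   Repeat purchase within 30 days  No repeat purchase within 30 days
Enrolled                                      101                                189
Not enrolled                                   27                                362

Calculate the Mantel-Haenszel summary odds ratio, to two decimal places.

3.63

OR_MH = Σ(aᵢdᵢ/nᵢ) / Σ(bᵢcᵢ/nᵢ), where nᵢ is the stratum total.
Stratum 1 (< 40): n = 655; a·d/n = 117·346/655 = 61.8046; b·c/n = 149·43/655 = 9.7817
Stratum 2 (40–59): n = 494; a·d/n = 102·172/494 = 35.5142; b·c/n = 103·117/494 = 24.3947
Stratum 3 (≥ 60): n = 679; a·d/n = 101·362/679 = 53.8468; b·c/n = 189·27/679 = 7.5155
OR_MH = (61.8046 + 35.5142 + 53.8468) / (9.7817 + 24.3947 + 7.5155) = 151.1656 / 41.6919 = 3.62578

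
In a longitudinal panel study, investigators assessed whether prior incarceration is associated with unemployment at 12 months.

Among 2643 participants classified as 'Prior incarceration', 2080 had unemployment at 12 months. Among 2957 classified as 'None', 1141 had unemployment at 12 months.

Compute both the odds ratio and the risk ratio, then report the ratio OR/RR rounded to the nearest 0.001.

2.883

From the description: a = 2080, b = 563, c = 1141, d = 1816.
OR = (2080·1816)/(563·1141) = 3777280/642383 = 5.88011
Risk in exposed = 2080/2643 = 0.78698; risk in unexposed = 1141/2957 = 0.38586; RR = 2.03954
OR/RR = 5.88011 / 2.03954 = 2.88306
The outcome is not rare, so the OR lies further from 1 than the RR.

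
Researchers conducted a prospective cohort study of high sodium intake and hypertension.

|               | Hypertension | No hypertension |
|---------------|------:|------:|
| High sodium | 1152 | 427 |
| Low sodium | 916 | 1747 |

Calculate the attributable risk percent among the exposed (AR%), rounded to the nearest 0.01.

52.85

Cells: a = 1152, b = 427, c = 916, d = 1747.
Risk in exposed = 1152/1579 = 0.72958; risk in unexposed = 916/2663 = 0.34397.
RR = 0.72958/0.34397 = 2.12103
AR% = (RR − 1)/RR × 100 = (2.12103 − 1)/2.12103 × 100 = 52.8530%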